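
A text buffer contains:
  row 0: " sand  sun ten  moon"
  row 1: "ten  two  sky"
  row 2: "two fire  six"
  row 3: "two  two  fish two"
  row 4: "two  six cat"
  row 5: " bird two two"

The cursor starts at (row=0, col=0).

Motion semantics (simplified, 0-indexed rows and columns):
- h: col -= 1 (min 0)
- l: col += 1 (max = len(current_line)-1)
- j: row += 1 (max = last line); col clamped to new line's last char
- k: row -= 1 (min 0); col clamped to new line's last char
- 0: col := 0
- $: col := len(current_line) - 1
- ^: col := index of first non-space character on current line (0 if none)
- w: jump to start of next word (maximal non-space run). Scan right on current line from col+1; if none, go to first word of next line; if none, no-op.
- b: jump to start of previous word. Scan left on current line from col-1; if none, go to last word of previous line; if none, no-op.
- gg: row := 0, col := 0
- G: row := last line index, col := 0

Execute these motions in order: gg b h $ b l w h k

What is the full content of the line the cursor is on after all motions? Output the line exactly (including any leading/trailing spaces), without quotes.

Answer:  sand  sun ten  moon

Derivation:
After 1 (gg): row=0 col=0 char='_'
After 2 (b): row=0 col=0 char='_'
After 3 (h): row=0 col=0 char='_'
After 4 ($): row=0 col=19 char='n'
After 5 (b): row=0 col=16 char='m'
After 6 (l): row=0 col=17 char='o'
After 7 (w): row=1 col=0 char='t'
After 8 (h): row=1 col=0 char='t'
After 9 (k): row=0 col=0 char='_'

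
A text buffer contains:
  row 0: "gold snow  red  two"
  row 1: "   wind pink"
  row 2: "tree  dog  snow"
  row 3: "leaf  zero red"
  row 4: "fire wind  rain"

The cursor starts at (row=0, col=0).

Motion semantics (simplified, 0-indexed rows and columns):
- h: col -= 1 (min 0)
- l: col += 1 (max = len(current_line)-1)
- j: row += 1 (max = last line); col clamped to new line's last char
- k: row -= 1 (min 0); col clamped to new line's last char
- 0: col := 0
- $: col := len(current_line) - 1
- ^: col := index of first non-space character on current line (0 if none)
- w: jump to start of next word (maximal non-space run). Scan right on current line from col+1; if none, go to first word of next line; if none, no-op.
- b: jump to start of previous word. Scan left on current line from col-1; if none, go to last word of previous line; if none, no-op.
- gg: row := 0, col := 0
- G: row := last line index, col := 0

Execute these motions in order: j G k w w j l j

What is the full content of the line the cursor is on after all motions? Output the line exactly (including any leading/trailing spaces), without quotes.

Answer: fire wind  rain

Derivation:
After 1 (j): row=1 col=0 char='_'
After 2 (G): row=4 col=0 char='f'
After 3 (k): row=3 col=0 char='l'
After 4 (w): row=3 col=6 char='z'
After 5 (w): row=3 col=11 char='r'
After 6 (j): row=4 col=11 char='r'
After 7 (l): row=4 col=12 char='a'
After 8 (j): row=4 col=12 char='a'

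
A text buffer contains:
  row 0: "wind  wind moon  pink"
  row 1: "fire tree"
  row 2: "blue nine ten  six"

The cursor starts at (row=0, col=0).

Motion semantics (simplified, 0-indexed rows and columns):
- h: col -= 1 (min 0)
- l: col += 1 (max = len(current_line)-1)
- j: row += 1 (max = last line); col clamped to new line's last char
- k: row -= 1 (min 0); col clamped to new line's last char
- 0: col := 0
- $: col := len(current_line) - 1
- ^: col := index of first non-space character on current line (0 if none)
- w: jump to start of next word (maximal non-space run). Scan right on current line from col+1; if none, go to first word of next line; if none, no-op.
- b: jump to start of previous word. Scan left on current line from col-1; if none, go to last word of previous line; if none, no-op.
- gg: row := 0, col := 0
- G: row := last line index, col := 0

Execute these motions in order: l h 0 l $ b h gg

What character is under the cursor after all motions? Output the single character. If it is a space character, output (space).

Answer: w

Derivation:
After 1 (l): row=0 col=1 char='i'
After 2 (h): row=0 col=0 char='w'
After 3 (0): row=0 col=0 char='w'
After 4 (l): row=0 col=1 char='i'
After 5 ($): row=0 col=20 char='k'
After 6 (b): row=0 col=17 char='p'
After 7 (h): row=0 col=16 char='_'
After 8 (gg): row=0 col=0 char='w'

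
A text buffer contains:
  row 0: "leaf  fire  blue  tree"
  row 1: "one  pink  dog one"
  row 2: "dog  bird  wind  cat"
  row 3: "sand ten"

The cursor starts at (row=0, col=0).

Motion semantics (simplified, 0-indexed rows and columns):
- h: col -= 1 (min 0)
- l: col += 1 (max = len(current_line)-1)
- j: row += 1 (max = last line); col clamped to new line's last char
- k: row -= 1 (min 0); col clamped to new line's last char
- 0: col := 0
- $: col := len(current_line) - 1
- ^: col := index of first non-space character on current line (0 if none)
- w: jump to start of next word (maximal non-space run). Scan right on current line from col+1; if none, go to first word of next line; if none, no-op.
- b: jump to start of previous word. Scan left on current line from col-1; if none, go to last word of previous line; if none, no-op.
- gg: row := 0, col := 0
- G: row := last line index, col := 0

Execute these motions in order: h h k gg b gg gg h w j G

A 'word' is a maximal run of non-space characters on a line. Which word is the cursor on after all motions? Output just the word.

After 1 (h): row=0 col=0 char='l'
After 2 (h): row=0 col=0 char='l'
After 3 (k): row=0 col=0 char='l'
After 4 (gg): row=0 col=0 char='l'
After 5 (b): row=0 col=0 char='l'
After 6 (gg): row=0 col=0 char='l'
After 7 (gg): row=0 col=0 char='l'
After 8 (h): row=0 col=0 char='l'
After 9 (w): row=0 col=6 char='f'
After 10 (j): row=1 col=6 char='i'
After 11 (G): row=3 col=0 char='s'

Answer: sand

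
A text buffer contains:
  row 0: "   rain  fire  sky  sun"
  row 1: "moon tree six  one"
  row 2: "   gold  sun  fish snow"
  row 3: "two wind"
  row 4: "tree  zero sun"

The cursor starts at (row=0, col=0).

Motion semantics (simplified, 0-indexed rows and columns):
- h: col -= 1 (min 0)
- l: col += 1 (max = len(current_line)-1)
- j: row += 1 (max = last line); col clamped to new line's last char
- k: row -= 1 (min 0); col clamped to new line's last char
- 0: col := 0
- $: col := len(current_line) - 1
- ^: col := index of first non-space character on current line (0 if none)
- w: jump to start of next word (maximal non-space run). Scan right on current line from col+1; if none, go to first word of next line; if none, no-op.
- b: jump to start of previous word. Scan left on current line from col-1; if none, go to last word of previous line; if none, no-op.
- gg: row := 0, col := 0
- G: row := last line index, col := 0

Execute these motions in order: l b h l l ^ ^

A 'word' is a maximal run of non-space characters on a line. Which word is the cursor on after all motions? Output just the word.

Answer: rain

Derivation:
After 1 (l): row=0 col=1 char='_'
After 2 (b): row=0 col=1 char='_'
After 3 (h): row=0 col=0 char='_'
After 4 (l): row=0 col=1 char='_'
After 5 (l): row=0 col=2 char='_'
After 6 (^): row=0 col=3 char='r'
After 7 (^): row=0 col=3 char='r'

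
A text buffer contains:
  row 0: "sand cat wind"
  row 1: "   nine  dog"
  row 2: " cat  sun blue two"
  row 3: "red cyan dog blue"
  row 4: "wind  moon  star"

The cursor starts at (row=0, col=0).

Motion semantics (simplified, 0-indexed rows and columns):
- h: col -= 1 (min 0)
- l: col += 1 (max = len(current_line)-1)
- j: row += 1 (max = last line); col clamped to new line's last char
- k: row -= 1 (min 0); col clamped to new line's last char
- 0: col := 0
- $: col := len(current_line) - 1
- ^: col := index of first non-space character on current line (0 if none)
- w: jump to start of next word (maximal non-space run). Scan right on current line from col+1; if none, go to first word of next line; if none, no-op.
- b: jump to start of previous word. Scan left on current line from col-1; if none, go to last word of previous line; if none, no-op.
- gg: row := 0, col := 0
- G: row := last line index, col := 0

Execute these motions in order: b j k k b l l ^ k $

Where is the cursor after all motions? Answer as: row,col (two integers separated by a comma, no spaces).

After 1 (b): row=0 col=0 char='s'
After 2 (j): row=1 col=0 char='_'
After 3 (k): row=0 col=0 char='s'
After 4 (k): row=0 col=0 char='s'
After 5 (b): row=0 col=0 char='s'
After 6 (l): row=0 col=1 char='a'
After 7 (l): row=0 col=2 char='n'
After 8 (^): row=0 col=0 char='s'
After 9 (k): row=0 col=0 char='s'
After 10 ($): row=0 col=12 char='d'

Answer: 0,12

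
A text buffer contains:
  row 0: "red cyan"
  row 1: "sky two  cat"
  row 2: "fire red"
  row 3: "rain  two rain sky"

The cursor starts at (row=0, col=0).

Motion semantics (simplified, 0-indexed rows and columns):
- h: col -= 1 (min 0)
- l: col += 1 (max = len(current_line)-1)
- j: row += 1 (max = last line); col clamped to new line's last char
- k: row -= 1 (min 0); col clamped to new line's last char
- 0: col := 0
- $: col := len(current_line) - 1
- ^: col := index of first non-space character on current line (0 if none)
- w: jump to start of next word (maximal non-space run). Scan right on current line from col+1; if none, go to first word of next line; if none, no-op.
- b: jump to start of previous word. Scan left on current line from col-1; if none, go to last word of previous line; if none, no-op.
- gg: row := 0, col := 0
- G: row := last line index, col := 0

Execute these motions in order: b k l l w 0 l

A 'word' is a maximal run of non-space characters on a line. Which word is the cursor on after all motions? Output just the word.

Answer: red

Derivation:
After 1 (b): row=0 col=0 char='r'
After 2 (k): row=0 col=0 char='r'
After 3 (l): row=0 col=1 char='e'
After 4 (l): row=0 col=2 char='d'
After 5 (w): row=0 col=4 char='c'
After 6 (0): row=0 col=0 char='r'
After 7 (l): row=0 col=1 char='e'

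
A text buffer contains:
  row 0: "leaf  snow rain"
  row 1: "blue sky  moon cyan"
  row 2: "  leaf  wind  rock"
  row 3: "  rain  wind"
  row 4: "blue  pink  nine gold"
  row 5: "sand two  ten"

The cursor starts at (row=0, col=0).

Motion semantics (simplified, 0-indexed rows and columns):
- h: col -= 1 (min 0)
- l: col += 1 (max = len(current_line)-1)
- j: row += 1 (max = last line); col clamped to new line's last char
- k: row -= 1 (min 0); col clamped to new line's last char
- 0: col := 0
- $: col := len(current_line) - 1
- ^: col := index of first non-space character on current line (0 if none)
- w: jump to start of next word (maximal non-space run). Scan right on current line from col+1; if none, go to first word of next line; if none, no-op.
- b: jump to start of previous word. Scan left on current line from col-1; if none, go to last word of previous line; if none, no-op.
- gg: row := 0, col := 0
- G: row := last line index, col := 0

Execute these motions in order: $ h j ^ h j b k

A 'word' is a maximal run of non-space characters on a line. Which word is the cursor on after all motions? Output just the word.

Answer: rain

Derivation:
After 1 ($): row=0 col=14 char='n'
After 2 (h): row=0 col=13 char='i'
After 3 (j): row=1 col=13 char='n'
After 4 (^): row=1 col=0 char='b'
After 5 (h): row=1 col=0 char='b'
After 6 (j): row=2 col=0 char='_'
After 7 (b): row=1 col=15 char='c'
After 8 (k): row=0 col=14 char='n'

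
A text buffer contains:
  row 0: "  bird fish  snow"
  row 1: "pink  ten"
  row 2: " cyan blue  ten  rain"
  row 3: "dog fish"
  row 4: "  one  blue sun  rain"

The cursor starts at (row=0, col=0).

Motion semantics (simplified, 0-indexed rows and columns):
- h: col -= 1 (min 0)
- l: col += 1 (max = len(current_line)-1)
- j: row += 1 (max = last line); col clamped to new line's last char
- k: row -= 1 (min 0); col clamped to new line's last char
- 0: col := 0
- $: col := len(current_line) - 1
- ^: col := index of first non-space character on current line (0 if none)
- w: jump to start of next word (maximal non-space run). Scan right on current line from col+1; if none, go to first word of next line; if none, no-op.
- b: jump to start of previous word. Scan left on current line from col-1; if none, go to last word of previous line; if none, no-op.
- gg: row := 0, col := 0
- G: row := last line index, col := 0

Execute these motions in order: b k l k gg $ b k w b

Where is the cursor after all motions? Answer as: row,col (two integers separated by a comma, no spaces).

After 1 (b): row=0 col=0 char='_'
After 2 (k): row=0 col=0 char='_'
After 3 (l): row=0 col=1 char='_'
After 4 (k): row=0 col=1 char='_'
After 5 (gg): row=0 col=0 char='_'
After 6 ($): row=0 col=16 char='w'
After 7 (b): row=0 col=13 char='s'
After 8 (k): row=0 col=13 char='s'
After 9 (w): row=1 col=0 char='p'
After 10 (b): row=0 col=13 char='s'

Answer: 0,13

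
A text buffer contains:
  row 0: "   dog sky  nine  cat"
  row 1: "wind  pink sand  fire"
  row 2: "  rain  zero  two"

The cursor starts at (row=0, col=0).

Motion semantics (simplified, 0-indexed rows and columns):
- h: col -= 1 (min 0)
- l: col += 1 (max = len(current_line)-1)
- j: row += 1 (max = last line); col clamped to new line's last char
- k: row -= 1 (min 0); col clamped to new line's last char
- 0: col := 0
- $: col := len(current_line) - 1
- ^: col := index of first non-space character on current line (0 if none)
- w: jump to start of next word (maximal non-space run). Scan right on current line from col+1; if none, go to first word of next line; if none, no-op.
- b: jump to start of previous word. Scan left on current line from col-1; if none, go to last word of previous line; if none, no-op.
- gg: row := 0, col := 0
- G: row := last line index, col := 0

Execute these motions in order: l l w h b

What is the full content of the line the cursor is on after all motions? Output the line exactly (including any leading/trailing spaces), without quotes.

Answer:    dog sky  nine  cat

Derivation:
After 1 (l): row=0 col=1 char='_'
After 2 (l): row=0 col=2 char='_'
After 3 (w): row=0 col=3 char='d'
After 4 (h): row=0 col=2 char='_'
After 5 (b): row=0 col=2 char='_'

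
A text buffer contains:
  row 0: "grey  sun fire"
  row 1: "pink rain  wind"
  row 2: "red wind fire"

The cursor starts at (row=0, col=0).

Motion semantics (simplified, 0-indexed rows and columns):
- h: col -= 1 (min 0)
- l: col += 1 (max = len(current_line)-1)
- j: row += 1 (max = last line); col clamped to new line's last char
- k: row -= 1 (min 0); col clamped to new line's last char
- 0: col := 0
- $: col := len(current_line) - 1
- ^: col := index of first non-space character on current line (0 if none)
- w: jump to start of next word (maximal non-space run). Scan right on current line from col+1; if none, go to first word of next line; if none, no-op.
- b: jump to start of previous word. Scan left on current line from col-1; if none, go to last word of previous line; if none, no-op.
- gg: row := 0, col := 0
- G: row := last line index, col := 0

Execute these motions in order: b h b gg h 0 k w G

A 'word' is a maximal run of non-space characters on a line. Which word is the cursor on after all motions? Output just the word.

After 1 (b): row=0 col=0 char='g'
After 2 (h): row=0 col=0 char='g'
After 3 (b): row=0 col=0 char='g'
After 4 (gg): row=0 col=0 char='g'
After 5 (h): row=0 col=0 char='g'
After 6 (0): row=0 col=0 char='g'
After 7 (k): row=0 col=0 char='g'
After 8 (w): row=0 col=6 char='s'
After 9 (G): row=2 col=0 char='r'

Answer: red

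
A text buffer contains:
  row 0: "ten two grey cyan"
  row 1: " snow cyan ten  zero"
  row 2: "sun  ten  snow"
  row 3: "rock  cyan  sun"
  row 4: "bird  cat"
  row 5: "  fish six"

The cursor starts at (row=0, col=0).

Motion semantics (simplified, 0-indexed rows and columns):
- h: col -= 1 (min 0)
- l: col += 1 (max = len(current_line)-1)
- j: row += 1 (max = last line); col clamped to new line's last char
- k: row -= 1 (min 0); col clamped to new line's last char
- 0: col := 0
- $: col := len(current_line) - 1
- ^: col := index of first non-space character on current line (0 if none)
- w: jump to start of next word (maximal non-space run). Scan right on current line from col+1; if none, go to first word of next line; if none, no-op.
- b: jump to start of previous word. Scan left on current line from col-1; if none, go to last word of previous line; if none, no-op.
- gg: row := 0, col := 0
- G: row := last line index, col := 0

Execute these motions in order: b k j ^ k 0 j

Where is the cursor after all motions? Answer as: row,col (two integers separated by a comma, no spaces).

Answer: 1,0

Derivation:
After 1 (b): row=0 col=0 char='t'
After 2 (k): row=0 col=0 char='t'
After 3 (j): row=1 col=0 char='_'
After 4 (^): row=1 col=1 char='s'
After 5 (k): row=0 col=1 char='e'
After 6 (0): row=0 col=0 char='t'
After 7 (j): row=1 col=0 char='_'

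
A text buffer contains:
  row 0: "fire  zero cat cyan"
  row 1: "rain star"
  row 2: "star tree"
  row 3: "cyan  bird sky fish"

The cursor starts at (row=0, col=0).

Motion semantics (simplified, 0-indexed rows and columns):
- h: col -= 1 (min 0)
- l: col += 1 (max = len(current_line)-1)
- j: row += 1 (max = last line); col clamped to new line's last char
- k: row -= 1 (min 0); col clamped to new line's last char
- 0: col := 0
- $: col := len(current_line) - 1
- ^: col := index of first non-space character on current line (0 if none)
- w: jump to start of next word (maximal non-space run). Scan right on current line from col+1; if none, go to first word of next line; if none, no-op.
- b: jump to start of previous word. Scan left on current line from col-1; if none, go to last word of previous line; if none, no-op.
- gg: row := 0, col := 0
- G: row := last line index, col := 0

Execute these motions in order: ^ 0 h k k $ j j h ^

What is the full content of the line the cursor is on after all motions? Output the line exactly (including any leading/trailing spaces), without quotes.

After 1 (^): row=0 col=0 char='f'
After 2 (0): row=0 col=0 char='f'
After 3 (h): row=0 col=0 char='f'
After 4 (k): row=0 col=0 char='f'
After 5 (k): row=0 col=0 char='f'
After 6 ($): row=0 col=18 char='n'
After 7 (j): row=1 col=8 char='r'
After 8 (j): row=2 col=8 char='e'
After 9 (h): row=2 col=7 char='e'
After 10 (^): row=2 col=0 char='s'

Answer: star tree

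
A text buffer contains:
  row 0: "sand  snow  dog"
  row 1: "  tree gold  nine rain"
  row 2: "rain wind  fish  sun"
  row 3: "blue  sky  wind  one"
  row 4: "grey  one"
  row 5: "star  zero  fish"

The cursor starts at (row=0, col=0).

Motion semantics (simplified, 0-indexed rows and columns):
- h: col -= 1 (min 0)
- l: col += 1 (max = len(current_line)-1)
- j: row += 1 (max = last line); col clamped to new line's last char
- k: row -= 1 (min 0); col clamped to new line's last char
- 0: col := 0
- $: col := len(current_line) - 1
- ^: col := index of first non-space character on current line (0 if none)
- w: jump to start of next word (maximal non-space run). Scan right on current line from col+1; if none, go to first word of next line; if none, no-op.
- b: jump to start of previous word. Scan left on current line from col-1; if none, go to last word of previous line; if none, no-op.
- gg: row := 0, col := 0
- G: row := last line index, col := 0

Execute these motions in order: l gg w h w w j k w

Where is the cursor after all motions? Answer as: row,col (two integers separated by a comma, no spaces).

Answer: 1,2

Derivation:
After 1 (l): row=0 col=1 char='a'
After 2 (gg): row=0 col=0 char='s'
After 3 (w): row=0 col=6 char='s'
After 4 (h): row=0 col=5 char='_'
After 5 (w): row=0 col=6 char='s'
After 6 (w): row=0 col=12 char='d'
After 7 (j): row=1 col=12 char='_'
After 8 (k): row=0 col=12 char='d'
After 9 (w): row=1 col=2 char='t'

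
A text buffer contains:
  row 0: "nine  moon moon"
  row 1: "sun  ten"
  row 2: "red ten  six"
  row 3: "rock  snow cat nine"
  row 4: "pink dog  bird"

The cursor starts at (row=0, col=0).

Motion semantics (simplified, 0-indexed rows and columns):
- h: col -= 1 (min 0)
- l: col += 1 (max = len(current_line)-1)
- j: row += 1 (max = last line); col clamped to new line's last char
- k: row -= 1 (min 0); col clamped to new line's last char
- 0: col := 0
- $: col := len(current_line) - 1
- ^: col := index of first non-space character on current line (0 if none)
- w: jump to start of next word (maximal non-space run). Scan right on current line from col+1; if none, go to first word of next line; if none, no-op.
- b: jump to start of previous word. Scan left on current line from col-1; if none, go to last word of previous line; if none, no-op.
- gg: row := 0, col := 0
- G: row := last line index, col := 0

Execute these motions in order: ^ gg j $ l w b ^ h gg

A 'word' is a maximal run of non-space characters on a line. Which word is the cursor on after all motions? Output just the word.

After 1 (^): row=0 col=0 char='n'
After 2 (gg): row=0 col=0 char='n'
After 3 (j): row=1 col=0 char='s'
After 4 ($): row=1 col=7 char='n'
After 5 (l): row=1 col=7 char='n'
After 6 (w): row=2 col=0 char='r'
After 7 (b): row=1 col=5 char='t'
After 8 (^): row=1 col=0 char='s'
After 9 (h): row=1 col=0 char='s'
After 10 (gg): row=0 col=0 char='n'

Answer: nine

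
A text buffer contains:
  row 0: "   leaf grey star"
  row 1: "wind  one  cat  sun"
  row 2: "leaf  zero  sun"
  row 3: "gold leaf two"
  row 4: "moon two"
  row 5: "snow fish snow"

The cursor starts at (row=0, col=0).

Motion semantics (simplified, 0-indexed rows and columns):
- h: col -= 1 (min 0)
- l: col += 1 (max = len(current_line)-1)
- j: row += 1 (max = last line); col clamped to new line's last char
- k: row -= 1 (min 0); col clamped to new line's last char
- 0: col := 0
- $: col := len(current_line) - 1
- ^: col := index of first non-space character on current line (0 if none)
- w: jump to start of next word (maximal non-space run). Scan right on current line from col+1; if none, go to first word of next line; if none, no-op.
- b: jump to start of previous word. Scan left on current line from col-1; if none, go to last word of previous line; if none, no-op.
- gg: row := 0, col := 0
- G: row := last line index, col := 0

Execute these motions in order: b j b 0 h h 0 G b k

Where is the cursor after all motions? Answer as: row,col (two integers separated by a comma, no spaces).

After 1 (b): row=0 col=0 char='_'
After 2 (j): row=1 col=0 char='w'
After 3 (b): row=0 col=13 char='s'
After 4 (0): row=0 col=0 char='_'
After 5 (h): row=0 col=0 char='_'
After 6 (h): row=0 col=0 char='_'
After 7 (0): row=0 col=0 char='_'
After 8 (G): row=5 col=0 char='s'
After 9 (b): row=4 col=5 char='t'
After 10 (k): row=3 col=5 char='l'

Answer: 3,5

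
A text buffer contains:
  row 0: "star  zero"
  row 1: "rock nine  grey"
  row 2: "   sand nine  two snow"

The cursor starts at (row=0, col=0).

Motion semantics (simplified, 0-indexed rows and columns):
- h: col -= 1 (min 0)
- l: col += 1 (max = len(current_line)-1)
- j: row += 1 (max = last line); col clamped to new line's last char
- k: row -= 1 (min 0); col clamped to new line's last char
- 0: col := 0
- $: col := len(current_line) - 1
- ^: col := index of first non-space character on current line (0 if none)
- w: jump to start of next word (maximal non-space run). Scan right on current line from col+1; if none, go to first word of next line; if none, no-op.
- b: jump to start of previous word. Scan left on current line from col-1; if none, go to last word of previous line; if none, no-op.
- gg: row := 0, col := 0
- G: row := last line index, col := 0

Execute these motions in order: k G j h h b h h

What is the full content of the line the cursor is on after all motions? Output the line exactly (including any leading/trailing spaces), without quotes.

Answer: rock nine  grey

Derivation:
After 1 (k): row=0 col=0 char='s'
After 2 (G): row=2 col=0 char='_'
After 3 (j): row=2 col=0 char='_'
After 4 (h): row=2 col=0 char='_'
After 5 (h): row=2 col=0 char='_'
After 6 (b): row=1 col=11 char='g'
After 7 (h): row=1 col=10 char='_'
After 8 (h): row=1 col=9 char='_'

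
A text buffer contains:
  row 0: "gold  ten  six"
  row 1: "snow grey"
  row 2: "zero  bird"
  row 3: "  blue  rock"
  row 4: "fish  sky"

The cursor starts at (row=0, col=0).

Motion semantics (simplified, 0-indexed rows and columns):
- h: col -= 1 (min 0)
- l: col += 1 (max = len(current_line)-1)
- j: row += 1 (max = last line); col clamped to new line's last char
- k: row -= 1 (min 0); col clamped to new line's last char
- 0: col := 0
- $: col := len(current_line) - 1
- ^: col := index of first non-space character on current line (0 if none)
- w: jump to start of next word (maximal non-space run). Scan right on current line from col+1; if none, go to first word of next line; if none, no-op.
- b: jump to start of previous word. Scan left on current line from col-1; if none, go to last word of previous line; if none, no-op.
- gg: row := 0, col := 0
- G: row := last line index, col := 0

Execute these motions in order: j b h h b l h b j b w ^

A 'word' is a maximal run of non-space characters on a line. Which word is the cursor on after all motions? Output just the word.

After 1 (j): row=1 col=0 char='s'
After 2 (b): row=0 col=11 char='s'
After 3 (h): row=0 col=10 char='_'
After 4 (h): row=0 col=9 char='_'
After 5 (b): row=0 col=6 char='t'
After 6 (l): row=0 col=7 char='e'
After 7 (h): row=0 col=6 char='t'
After 8 (b): row=0 col=0 char='g'
After 9 (j): row=1 col=0 char='s'
After 10 (b): row=0 col=11 char='s'
After 11 (w): row=1 col=0 char='s'
After 12 (^): row=1 col=0 char='s'

Answer: snow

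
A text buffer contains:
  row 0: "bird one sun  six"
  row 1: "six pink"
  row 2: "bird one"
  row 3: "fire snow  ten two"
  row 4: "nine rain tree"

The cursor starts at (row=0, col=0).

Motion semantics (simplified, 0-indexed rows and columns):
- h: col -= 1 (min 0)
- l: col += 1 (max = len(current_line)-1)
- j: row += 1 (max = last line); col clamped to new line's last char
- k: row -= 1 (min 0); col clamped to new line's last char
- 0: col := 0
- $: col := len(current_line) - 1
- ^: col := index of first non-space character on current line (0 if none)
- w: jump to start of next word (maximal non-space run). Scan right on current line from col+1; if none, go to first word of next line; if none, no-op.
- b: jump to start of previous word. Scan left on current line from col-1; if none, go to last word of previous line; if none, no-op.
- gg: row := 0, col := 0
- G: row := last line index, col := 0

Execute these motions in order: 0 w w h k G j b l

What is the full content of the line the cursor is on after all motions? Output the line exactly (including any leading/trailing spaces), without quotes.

After 1 (0): row=0 col=0 char='b'
After 2 (w): row=0 col=5 char='o'
After 3 (w): row=0 col=9 char='s'
After 4 (h): row=0 col=8 char='_'
After 5 (k): row=0 col=8 char='_'
After 6 (G): row=4 col=0 char='n'
After 7 (j): row=4 col=0 char='n'
After 8 (b): row=3 col=15 char='t'
After 9 (l): row=3 col=16 char='w'

Answer: fire snow  ten two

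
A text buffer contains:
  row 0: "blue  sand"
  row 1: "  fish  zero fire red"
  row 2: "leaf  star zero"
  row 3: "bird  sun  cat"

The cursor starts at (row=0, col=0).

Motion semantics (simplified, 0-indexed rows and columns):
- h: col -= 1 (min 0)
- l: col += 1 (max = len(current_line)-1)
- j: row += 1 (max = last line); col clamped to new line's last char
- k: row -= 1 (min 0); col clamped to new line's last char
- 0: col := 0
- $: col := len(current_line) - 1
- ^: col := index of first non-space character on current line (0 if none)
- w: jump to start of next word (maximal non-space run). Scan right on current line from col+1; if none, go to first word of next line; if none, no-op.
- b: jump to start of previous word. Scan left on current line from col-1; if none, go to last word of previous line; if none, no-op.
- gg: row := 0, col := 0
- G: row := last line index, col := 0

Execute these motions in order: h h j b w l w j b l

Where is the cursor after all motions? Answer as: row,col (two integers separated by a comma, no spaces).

Answer: 2,7

Derivation:
After 1 (h): row=0 col=0 char='b'
After 2 (h): row=0 col=0 char='b'
After 3 (j): row=1 col=0 char='_'
After 4 (b): row=0 col=6 char='s'
After 5 (w): row=1 col=2 char='f'
After 6 (l): row=1 col=3 char='i'
After 7 (w): row=1 col=8 char='z'
After 8 (j): row=2 col=8 char='a'
After 9 (b): row=2 col=6 char='s'
After 10 (l): row=2 col=7 char='t'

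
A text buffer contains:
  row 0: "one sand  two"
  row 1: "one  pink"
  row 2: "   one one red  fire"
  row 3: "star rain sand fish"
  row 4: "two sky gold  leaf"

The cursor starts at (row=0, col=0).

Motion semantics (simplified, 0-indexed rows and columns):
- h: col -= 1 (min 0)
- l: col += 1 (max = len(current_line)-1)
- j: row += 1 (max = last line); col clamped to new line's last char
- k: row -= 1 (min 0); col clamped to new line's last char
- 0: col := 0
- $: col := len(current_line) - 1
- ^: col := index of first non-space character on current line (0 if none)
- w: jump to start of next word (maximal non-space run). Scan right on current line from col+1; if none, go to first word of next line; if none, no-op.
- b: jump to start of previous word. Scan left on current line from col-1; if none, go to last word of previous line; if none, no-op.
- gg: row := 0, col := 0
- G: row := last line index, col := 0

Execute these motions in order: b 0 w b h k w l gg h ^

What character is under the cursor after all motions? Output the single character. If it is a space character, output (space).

After 1 (b): row=0 col=0 char='o'
After 2 (0): row=0 col=0 char='o'
After 3 (w): row=0 col=4 char='s'
After 4 (b): row=0 col=0 char='o'
After 5 (h): row=0 col=0 char='o'
After 6 (k): row=0 col=0 char='o'
After 7 (w): row=0 col=4 char='s'
After 8 (l): row=0 col=5 char='a'
After 9 (gg): row=0 col=0 char='o'
After 10 (h): row=0 col=0 char='o'
After 11 (^): row=0 col=0 char='o'

Answer: o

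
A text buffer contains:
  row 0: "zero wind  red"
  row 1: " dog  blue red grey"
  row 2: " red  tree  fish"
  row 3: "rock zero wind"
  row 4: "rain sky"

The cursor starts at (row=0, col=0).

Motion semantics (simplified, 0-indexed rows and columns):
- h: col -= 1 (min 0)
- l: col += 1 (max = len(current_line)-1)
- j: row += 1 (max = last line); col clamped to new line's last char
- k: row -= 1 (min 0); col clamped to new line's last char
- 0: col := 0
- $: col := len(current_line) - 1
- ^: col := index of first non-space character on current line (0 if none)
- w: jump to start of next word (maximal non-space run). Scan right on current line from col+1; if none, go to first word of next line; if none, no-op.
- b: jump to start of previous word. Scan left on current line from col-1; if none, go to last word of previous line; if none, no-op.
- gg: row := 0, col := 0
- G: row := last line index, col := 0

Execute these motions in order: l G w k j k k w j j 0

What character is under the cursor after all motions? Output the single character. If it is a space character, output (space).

After 1 (l): row=0 col=1 char='e'
After 2 (G): row=4 col=0 char='r'
After 3 (w): row=4 col=5 char='s'
After 4 (k): row=3 col=5 char='z'
After 5 (j): row=4 col=5 char='s'
After 6 (k): row=3 col=5 char='z'
After 7 (k): row=2 col=5 char='_'
After 8 (w): row=2 col=6 char='t'
After 9 (j): row=3 col=6 char='e'
After 10 (j): row=4 col=6 char='k'
After 11 (0): row=4 col=0 char='r'

Answer: r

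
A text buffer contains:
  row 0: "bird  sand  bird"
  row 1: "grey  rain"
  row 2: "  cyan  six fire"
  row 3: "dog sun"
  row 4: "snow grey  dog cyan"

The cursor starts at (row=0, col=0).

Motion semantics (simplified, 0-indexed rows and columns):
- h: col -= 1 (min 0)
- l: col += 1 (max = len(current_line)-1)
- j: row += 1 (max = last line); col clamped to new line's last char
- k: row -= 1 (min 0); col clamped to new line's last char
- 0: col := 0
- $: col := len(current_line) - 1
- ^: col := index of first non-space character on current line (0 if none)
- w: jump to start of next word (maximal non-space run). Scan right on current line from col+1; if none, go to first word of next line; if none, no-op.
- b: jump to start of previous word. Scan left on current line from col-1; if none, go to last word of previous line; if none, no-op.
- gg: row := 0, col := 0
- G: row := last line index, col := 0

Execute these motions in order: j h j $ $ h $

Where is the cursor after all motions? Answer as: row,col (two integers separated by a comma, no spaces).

Answer: 2,15

Derivation:
After 1 (j): row=1 col=0 char='g'
After 2 (h): row=1 col=0 char='g'
After 3 (j): row=2 col=0 char='_'
After 4 ($): row=2 col=15 char='e'
After 5 ($): row=2 col=15 char='e'
After 6 (h): row=2 col=14 char='r'
After 7 ($): row=2 col=15 char='e'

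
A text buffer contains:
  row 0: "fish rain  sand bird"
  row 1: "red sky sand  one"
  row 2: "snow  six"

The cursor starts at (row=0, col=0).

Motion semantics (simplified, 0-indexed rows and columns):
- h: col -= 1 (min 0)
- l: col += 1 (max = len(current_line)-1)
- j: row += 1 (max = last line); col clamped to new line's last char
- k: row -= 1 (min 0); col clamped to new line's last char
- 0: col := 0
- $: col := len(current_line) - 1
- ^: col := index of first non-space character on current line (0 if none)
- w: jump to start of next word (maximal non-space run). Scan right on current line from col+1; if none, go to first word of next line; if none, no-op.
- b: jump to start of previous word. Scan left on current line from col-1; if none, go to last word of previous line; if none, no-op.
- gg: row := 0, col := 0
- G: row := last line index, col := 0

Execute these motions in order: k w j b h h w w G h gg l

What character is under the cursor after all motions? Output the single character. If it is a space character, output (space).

After 1 (k): row=0 col=0 char='f'
After 2 (w): row=0 col=5 char='r'
After 3 (j): row=1 col=5 char='k'
After 4 (b): row=1 col=4 char='s'
After 5 (h): row=1 col=3 char='_'
After 6 (h): row=1 col=2 char='d'
After 7 (w): row=1 col=4 char='s'
After 8 (w): row=1 col=8 char='s'
After 9 (G): row=2 col=0 char='s'
After 10 (h): row=2 col=0 char='s'
After 11 (gg): row=0 col=0 char='f'
After 12 (l): row=0 col=1 char='i'

Answer: i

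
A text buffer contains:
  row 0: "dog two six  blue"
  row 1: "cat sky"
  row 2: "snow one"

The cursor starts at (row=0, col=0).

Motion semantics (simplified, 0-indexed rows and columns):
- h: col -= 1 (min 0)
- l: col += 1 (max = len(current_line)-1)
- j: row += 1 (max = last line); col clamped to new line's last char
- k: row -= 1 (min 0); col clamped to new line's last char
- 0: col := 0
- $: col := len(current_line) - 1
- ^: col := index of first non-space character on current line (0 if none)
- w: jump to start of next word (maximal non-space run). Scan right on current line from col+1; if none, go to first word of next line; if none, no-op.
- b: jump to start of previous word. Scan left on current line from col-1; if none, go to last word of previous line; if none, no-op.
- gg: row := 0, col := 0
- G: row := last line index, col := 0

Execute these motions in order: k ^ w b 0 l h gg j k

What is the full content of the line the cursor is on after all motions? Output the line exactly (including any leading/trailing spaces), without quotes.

After 1 (k): row=0 col=0 char='d'
After 2 (^): row=0 col=0 char='d'
After 3 (w): row=0 col=4 char='t'
After 4 (b): row=0 col=0 char='d'
After 5 (0): row=0 col=0 char='d'
After 6 (l): row=0 col=1 char='o'
After 7 (h): row=0 col=0 char='d'
After 8 (gg): row=0 col=0 char='d'
After 9 (j): row=1 col=0 char='c'
After 10 (k): row=0 col=0 char='d'

Answer: dog two six  blue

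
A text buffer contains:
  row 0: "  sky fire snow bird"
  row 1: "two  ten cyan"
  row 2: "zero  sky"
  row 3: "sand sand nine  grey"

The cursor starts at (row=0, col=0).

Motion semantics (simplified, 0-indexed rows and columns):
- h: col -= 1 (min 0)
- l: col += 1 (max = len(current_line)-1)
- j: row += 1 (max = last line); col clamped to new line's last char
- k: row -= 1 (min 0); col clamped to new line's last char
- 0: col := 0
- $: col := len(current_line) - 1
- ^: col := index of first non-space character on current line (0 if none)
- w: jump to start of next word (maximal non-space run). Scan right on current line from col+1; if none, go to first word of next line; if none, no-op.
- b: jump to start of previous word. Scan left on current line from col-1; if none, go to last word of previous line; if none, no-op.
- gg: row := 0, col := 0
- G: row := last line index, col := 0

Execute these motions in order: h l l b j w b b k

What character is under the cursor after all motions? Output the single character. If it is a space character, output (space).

Answer: b

Derivation:
After 1 (h): row=0 col=0 char='_'
After 2 (l): row=0 col=1 char='_'
After 3 (l): row=0 col=2 char='s'
After 4 (b): row=0 col=2 char='s'
After 5 (j): row=1 col=2 char='o'
After 6 (w): row=1 col=5 char='t'
After 7 (b): row=1 col=0 char='t'
After 8 (b): row=0 col=16 char='b'
After 9 (k): row=0 col=16 char='b'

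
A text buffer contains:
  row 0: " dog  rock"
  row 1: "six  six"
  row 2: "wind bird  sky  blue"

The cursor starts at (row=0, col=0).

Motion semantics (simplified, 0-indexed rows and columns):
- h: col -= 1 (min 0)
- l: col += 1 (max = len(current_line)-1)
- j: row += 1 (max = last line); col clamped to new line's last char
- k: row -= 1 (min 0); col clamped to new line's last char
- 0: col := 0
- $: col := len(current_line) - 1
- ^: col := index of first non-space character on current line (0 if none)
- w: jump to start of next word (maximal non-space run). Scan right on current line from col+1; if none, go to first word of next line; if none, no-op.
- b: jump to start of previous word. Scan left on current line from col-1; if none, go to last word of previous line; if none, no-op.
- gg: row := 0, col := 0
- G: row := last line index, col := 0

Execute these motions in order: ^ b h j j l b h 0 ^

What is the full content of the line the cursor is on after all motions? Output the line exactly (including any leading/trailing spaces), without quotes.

Answer: wind bird  sky  blue

Derivation:
After 1 (^): row=0 col=1 char='d'
After 2 (b): row=0 col=1 char='d'
After 3 (h): row=0 col=0 char='_'
After 4 (j): row=1 col=0 char='s'
After 5 (j): row=2 col=0 char='w'
After 6 (l): row=2 col=1 char='i'
After 7 (b): row=2 col=0 char='w'
After 8 (h): row=2 col=0 char='w'
After 9 (0): row=2 col=0 char='w'
After 10 (^): row=2 col=0 char='w'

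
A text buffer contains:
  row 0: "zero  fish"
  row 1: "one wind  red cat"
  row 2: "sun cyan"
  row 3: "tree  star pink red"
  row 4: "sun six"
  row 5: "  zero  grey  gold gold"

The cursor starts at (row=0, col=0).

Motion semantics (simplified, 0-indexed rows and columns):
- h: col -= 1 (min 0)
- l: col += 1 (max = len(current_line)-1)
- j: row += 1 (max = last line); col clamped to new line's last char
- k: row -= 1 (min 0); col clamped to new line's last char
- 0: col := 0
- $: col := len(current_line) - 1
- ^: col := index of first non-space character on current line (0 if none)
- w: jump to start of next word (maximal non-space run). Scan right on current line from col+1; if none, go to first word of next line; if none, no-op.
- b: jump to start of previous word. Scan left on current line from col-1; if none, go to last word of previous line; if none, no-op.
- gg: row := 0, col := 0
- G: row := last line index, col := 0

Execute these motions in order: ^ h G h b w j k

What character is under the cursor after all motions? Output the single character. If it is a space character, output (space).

After 1 (^): row=0 col=0 char='z'
After 2 (h): row=0 col=0 char='z'
After 3 (G): row=5 col=0 char='_'
After 4 (h): row=5 col=0 char='_'
After 5 (b): row=4 col=4 char='s'
After 6 (w): row=5 col=2 char='z'
After 7 (j): row=5 col=2 char='z'
After 8 (k): row=4 col=2 char='n'

Answer: n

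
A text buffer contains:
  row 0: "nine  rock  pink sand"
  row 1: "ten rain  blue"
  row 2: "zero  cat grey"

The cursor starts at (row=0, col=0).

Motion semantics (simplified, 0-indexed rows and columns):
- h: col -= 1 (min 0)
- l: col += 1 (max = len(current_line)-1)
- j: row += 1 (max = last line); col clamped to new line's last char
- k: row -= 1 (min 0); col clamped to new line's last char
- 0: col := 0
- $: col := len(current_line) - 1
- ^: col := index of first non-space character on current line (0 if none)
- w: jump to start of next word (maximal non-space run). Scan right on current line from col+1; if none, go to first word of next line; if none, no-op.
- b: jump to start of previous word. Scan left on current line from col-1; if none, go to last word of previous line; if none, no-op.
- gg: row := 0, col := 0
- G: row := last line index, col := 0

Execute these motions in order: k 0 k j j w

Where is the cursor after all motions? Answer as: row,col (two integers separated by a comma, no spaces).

After 1 (k): row=0 col=0 char='n'
After 2 (0): row=0 col=0 char='n'
After 3 (k): row=0 col=0 char='n'
After 4 (j): row=1 col=0 char='t'
After 5 (j): row=2 col=0 char='z'
After 6 (w): row=2 col=6 char='c'

Answer: 2,6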